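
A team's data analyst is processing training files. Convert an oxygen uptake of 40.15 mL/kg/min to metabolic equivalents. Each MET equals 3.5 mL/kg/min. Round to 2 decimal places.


One MET = 3.5 mL/kg/min
Number of METs = 40.15 / 3.5
= 11.47 METs

11.47 METs


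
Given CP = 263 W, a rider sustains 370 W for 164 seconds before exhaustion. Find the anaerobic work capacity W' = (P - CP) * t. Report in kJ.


Excess power = 370 - 263 = 107 W
Work above CP = 107 * 164 = 17548 J
W' = 17.548 kJ

17.548 kJ


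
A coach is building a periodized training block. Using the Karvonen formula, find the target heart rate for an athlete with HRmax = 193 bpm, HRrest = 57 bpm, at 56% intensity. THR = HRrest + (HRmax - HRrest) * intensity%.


HRR = 193 - 57 = 136
THR = 57 + 136 * 0.56
= 57 + 76.16
= 133.16 bpm

133.16 bpm


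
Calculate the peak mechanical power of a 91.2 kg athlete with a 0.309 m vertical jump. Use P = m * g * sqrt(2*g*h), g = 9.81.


First, sqrt(2gh) = sqrt(2 * 9.81 * 0.309)
= sqrt(6.06258) = 2.462231 m/s
Power = 91.2 * 9.81 * 2.462231 = 2202.89 W

2202.89 W


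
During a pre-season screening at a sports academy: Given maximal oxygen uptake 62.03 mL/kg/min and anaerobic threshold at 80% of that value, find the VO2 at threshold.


Percentage as decimal = 0.8
VO2 at AT = 62.03 * 0.8 = 49.62 mL/kg/min

49.62 mL/kg/min


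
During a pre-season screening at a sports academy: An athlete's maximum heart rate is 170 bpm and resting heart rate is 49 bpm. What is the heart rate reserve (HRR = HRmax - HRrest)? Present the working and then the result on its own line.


HRR = HRmax - HRrest
= 170 - 49
= 121 bpm

121 bpm


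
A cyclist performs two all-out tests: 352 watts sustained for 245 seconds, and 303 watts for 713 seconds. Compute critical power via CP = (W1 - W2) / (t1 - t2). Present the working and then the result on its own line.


W1 = P1 * t1 = 352 * 245 = 86240 J
W2 = P2 * t2 = 303 * 713 = 216039 J
CP = (86240 - 216039) / (245 - 713)
= 277.35 W

277.35 W


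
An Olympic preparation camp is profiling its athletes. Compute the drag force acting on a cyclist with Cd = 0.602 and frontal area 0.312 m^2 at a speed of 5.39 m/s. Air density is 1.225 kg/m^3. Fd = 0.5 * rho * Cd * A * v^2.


Step 1: v^2 = 29.0521
Step 2: Fd = 0.5 * 1.225 * 0.602 * 0.312 * 29.0521
= 3.342 N

3.342 N


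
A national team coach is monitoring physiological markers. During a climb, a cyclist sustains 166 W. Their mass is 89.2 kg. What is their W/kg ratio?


Power-to-weight = 166 W / 89.2 kg
= 1.861 W/kg

1.861 W/kg


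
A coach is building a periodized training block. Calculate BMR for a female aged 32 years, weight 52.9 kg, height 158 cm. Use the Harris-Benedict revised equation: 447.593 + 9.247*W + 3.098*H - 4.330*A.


Substituting values:
W term = 9.247 * 52.9 = 489.1663
H term = 3.098 * 158 = 489.484
A term = 4.330 * 32 = 138.56
BMR = 1287.68 kcal/day

1287.68 kcal/day


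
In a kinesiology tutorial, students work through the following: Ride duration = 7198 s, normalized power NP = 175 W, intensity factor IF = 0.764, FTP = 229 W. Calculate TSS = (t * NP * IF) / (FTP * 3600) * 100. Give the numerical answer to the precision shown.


Numerator = 7198 * 175 * 0.764 = 962372.6
Denominator = 229 * 3600 = 824400
TSS = 962372.6 / 824400 * 100
= 116.74

116.74 TSS


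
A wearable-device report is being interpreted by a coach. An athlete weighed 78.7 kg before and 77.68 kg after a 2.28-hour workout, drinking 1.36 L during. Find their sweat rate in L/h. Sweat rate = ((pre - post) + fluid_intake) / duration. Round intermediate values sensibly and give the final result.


Body mass change = 1.02 kg
Total sweat loss = 1.02 + 1.36 = 2.38 L
Rate = 2.38 / 2.28 = 1.044 L/h

1.044 L/h


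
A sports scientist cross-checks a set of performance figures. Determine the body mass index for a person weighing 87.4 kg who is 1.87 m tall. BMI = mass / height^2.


BMI = mass / height^2
= 87.4 / 1.87^2
= 87.4 / 3.4969
= 24.99 kg/m^2

24.99 kg/m^2


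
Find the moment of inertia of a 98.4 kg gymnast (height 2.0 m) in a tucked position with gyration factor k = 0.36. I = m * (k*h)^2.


Radius of gyration = 0.36 * 2.0 = 0.72 m
I = 98.4 * 0.72^2
= 98.4 * 0.5184
= 51.011 kg*m^2

51.011 kg*m^2


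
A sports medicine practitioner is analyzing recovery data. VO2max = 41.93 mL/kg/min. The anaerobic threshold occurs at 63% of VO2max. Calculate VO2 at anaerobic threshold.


AT fraction = 63 / 100 = 0.63
AT VO2 = 41.93 * 0.63
= 26.42 mL/kg/min

26.42 mL/kg/min


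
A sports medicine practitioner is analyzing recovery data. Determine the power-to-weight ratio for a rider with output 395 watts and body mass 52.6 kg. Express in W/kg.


P/W = 395 / 52.6 = 7.51 W/kg

7.51 W/kg


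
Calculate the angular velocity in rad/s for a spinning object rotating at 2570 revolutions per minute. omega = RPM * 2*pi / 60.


omega = RPM * 2*pi / 60
= 2570 * 6.28318531 / 60
= 269.13 rad/s

269.13 rad/s


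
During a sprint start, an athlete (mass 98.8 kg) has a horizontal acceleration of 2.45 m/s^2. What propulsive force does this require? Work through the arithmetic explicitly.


Propulsive force = mass * acceleration
= 98.8 kg * 2.45 m/s^2
= 242.06 N

242.06 N


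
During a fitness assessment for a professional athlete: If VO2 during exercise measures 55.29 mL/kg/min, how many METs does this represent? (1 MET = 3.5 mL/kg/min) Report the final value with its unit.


METs = VO2 / 3.5 = 55.29 / 3.5 = 15.8

15.8 METs


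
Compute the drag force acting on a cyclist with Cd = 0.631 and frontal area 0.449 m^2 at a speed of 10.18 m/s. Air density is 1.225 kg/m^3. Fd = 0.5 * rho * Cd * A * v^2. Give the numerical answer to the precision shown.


Step 1: v^2 = 103.6324
Step 2: Fd = 0.5 * 1.225 * 0.631 * 0.449 * 103.6324
= 17.984 N

17.984 N


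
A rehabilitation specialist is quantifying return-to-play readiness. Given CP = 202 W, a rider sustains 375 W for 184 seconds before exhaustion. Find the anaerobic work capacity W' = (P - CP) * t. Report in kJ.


Excess power = 375 - 202 = 173 W
Work above CP = 173 * 184 = 31832 J
W' = 31.832 kJ

31.832 kJ


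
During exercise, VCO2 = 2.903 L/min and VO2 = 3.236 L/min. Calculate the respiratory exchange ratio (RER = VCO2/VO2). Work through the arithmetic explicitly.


RER = VCO2 / VO2
= 2.903 / 3.236
= 0.8971

0.8971


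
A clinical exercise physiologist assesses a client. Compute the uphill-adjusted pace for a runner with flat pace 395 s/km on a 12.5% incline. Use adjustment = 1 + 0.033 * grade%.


Adjustment factor = 1 + 0.033 * 12.5 = 1.4125
Grade-adjusted pace = 395 * 1.4125 = 557.94 s/km

557.94 s/km


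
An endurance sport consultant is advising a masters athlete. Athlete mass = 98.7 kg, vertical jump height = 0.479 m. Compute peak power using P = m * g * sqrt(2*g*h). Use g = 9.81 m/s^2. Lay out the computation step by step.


sqrt(2 * 9.81 * 0.479) = sqrt(9.39798) = 3.065612 m/s
P = 98.7 * 9.81 * 3.065612
= 2968.27 W

2968.27 W


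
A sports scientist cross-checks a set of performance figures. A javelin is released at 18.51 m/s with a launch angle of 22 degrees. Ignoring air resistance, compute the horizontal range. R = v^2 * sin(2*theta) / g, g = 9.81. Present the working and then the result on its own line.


Launch speed squared = 342.6201
sin(2 * 22 deg) = 0.694658
Range = 342.6201 * 0.694658 / 9.81
= 24.261 m

24.261 m


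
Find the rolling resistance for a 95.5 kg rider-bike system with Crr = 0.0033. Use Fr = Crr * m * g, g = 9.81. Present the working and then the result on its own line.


m * g = 95.5 * 9.81 = 936.855 N
Fr = 0.0033 * 936.855 = 3.092 N

3.092 N


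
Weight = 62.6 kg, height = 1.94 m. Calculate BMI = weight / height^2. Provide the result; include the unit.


height^2 = 1.94^2 = 3.7636
BMI = 62.6 / 3.7636 = 16.63 kg/m^2

16.63 kg/m^2


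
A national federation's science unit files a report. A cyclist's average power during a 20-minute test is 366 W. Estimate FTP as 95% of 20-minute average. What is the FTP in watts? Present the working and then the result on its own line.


FTP = 20-min power * 0.95
= 366 * 0.95
= 347.7 W

347.7 W


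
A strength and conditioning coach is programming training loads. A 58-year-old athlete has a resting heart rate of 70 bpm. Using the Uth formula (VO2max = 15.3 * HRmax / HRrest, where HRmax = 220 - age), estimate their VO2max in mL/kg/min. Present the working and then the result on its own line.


HRmax = 220 - 58 = 162 bpm
Ratio = HRmax / HRrest = 162 / 70 = 2.3143
VO2max = 15.3 * 2.3143 = 35.41 mL/kg/min

35.41 mL/kg/min


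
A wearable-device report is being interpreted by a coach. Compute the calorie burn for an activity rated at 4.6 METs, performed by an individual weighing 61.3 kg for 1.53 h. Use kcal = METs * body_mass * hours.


Product of METs and mass = 4.6 * 61.3 = 281.98
Total kcal = 281.98 * 1.53 = 431.43 kcal

431.43 kcal


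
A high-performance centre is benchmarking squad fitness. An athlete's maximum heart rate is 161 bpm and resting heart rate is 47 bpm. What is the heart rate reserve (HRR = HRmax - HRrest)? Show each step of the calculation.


HRR = HRmax - HRrest
= 161 - 47
= 114 bpm

114 bpm


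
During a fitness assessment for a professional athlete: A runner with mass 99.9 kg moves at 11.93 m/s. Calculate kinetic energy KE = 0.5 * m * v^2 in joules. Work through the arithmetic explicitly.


v^2 = 11.93^2 = 142.3249
KE = 0.5 * 99.9 * 142.3249
= 7109.13 J

7109.13 J


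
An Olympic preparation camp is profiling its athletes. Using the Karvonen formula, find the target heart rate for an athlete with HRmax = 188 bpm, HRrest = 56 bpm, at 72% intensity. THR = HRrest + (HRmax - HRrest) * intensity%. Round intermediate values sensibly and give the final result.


HRR = 188 - 56 = 132
THR = 56 + 132 * 0.72
= 56 + 95.04
= 151.04 bpm

151.04 bpm


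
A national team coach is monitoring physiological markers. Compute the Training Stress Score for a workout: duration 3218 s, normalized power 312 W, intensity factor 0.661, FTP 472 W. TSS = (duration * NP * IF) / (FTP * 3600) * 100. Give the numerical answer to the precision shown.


Product = 3218 * 312 * 0.661 = 663654.576
Base = 472 * 3600 = 1699200
TSS = 663654.576 / 1699200 * 100 = 39.06

39.06 TSS


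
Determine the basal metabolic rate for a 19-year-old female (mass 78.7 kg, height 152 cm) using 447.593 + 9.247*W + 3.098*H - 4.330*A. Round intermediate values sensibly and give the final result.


BMR = 447.593 + 9.247*78.7 + 3.098*152 - 4.330*19
= 1563.96 kcal/day

1563.96 kcal/day


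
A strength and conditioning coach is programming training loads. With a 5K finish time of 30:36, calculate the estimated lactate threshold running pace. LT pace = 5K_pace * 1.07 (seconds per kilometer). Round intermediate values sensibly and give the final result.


Race duration = 1836 s for 5 km
Average pace = 1836 / 5 = 367.2 s/km
LT pace = 367.2 * 1.07
= 392.9 s/km

392.9 s/km


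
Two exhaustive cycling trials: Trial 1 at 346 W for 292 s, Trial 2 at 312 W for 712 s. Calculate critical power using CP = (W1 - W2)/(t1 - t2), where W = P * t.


W1 = 346 * 292 = 101032 J
W2 = 312 * 712 = 222144 J
CP = (101032 - 222144) / (292 - 712)
= -121112 / -420
= 288.36 W

288.36 W


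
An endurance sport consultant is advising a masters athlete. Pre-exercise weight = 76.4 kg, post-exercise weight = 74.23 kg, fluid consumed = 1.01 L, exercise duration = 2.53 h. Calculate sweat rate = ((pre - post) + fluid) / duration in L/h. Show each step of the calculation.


Weight loss = 76.4 - 74.23 = 2.17 kg (approx L)
Total sweat = 2.17 + 1.01 = 3.18 L
Sweat rate = 3.18 / 2.53 = 1.257 L/h

1.257 L/h


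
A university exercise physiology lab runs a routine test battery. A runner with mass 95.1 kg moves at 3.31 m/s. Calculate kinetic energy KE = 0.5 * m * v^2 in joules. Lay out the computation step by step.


v^2 = 3.31^2 = 10.9561
KE = 0.5 * 95.1 * 10.9561
= 520.96 J

520.96 J


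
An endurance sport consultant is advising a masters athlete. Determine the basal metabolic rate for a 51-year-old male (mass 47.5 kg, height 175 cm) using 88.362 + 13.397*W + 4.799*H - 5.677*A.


BMR = 88.362 + 13.397*47.5 + 4.799*175 - 5.677*51
= 1275.02 kcal/day

1275.02 kcal/day


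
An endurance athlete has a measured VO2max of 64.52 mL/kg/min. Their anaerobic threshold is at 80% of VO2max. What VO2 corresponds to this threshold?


Anaerobic threshold VO2 = VO2max * 80%
= 64.52 * 0.8
= 51.62 mL/kg/min

51.62 mL/kg/min


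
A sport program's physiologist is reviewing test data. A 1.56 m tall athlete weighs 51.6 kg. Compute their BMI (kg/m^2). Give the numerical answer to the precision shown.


height^2 = 2.4336 m^2
BMI = 51.6 / 2.4336 = 21.2 kg/m^2

21.2 kg/m^2


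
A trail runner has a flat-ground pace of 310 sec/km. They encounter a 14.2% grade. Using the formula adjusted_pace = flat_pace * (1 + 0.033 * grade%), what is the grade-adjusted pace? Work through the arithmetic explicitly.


Grade factor = 1 + 0.033 * 14.2 = 1.4686
Adjusted = 310 * 1.4686 = 455.27 sec/km

455.27 s/km


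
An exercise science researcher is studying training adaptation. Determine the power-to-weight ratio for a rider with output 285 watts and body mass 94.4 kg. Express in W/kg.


P/W = 285 / 94.4 = 3.019 W/kg

3.019 W/kg


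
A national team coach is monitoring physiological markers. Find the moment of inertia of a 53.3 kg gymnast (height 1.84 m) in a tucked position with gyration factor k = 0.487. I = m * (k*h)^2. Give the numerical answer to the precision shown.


Radius of gyration = 0.487 * 1.84 = 0.89608 m
I = 53.3 * 0.89608^2
= 53.3 * 0.802959
= 42.798 kg*m^2

42.798 kg*m^2


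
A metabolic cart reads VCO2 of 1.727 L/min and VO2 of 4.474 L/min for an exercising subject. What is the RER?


RER = VCO2 / VO2 = 1.727 / 4.474 = 0.386

0.386


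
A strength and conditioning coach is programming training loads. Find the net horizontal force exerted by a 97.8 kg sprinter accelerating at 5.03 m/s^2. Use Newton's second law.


Newton's second law: F = m * a
F = 97.8 * 5.03 = 491.93 N

491.93 N


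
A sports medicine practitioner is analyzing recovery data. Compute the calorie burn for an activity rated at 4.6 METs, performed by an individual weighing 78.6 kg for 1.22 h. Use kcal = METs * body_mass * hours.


Product of METs and mass = 4.6 * 78.6 = 361.56
Total kcal = 361.56 * 1.22 = 441.1 kcal

441.1 kcal


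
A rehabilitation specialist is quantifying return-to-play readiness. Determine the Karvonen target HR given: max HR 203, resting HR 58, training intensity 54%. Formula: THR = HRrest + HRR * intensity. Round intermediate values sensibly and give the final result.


HRR = HRmax - HRrest = 203 - 58 = 145
THR = 58 + 145 * 0.54
= 136.3 bpm

136.3 bpm


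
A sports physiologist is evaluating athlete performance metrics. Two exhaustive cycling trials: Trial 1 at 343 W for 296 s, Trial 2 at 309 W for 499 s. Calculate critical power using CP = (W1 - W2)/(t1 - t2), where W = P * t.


W1 = 343 * 296 = 101528 J
W2 = 309 * 499 = 154191 J
CP = (101528 - 154191) / (296 - 499)
= -52663 / -203
= 259.42 W

259.42 W


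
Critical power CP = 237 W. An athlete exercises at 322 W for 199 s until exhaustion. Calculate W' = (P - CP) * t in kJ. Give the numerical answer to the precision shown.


P - CP = 322 - 237 = 85 W
W' = 85 * 199 = 16915 J
= 16915 / 1000 = 16.915 kJ

16.915 kJ


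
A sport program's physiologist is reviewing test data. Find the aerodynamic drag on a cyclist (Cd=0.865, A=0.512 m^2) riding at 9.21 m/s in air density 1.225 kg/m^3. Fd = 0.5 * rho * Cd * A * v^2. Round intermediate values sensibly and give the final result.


Fd = 0.5 * 1.225 * 0.865 * 0.512 * 9.21^2
= 0.5 * 1.225 * 0.865 * 0.512 * 84.8241
= 23.01 N

23.01 N


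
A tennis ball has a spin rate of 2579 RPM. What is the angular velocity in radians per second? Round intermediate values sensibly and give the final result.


Convert RPM to rad/s: multiply by 2*pi and divide by 60
omega = 2579 * 2 * pi / 60
= 270.072 rad/s

270.072 rad/s


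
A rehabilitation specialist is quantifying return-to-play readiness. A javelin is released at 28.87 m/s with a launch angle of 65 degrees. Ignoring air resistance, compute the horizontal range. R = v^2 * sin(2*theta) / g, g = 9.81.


Launch speed squared = 833.4769
sin(2 * 65 deg) = 0.766044
Range = 833.4769 * 0.766044 / 9.81
= 65.085 m

65.085 m


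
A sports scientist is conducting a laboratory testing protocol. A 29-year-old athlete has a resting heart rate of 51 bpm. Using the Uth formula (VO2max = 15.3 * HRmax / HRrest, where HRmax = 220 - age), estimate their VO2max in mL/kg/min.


HRmax = 220 - 29 = 191 bpm
Ratio = HRmax / HRrest = 191 / 51 = 3.7451
VO2max = 15.3 * 3.7451 = 57.3 mL/kg/min

57.3 mL/kg/min


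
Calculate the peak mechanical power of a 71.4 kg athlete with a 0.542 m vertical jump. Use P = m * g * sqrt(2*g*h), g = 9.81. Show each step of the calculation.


First, sqrt(2gh) = sqrt(2 * 9.81 * 0.542)
= sqrt(10.63404) = 3.260988 m/s
Power = 71.4 * 9.81 * 3.260988 = 2284.11 W

2284.11 W


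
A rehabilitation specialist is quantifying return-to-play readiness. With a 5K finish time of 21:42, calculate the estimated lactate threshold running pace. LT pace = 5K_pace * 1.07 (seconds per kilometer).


Race duration = 1302 s for 5 km
Average pace = 1302 / 5 = 260.4 s/km
LT pace = 260.4 * 1.07
= 278.63 s/km

278.63 s/km


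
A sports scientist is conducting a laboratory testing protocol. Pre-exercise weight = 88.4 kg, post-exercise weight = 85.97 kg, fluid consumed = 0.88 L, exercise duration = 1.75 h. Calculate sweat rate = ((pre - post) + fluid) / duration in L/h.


Weight loss = 88.4 - 85.97 = 2.43 kg (approx L)
Total sweat = 2.43 + 0.88 = 3.31 L
Sweat rate = 3.31 / 1.75 = 1.891 L/h

1.891 L/h


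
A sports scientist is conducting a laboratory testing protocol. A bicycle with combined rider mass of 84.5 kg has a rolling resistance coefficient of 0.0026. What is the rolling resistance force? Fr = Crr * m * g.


Fr = 0.0026 * 84.5 * 9.81
= 0.2197 * 9.81
= 2.155 N

2.155 N


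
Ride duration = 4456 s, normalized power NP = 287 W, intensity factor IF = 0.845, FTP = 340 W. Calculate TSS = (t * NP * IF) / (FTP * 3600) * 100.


Numerator = 4456 * 287 * 0.845 = 1080646.84
Denominator = 340 * 3600 = 1224000
TSS = 1080646.84 / 1224000 * 100
= 88.29

88.29 TSS


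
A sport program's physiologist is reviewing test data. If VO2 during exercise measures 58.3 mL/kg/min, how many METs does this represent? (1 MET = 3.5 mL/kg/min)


METs = VO2 / 3.5 = 58.3 / 3.5 = 16.66

16.66 METs


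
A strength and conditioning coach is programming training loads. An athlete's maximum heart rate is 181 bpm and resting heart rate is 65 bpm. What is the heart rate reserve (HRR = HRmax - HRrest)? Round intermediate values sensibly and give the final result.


HRR = HRmax - HRrest
= 181 - 65
= 116 bpm

116 bpm


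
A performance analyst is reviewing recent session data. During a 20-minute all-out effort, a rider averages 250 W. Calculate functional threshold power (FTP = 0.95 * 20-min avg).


FTP = 0.95 * 250
= 237.5 W

237.5 W


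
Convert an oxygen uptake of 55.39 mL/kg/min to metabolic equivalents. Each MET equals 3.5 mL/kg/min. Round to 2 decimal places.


One MET = 3.5 mL/kg/min
Number of METs = 55.39 / 3.5
= 15.83 METs

15.83 METs


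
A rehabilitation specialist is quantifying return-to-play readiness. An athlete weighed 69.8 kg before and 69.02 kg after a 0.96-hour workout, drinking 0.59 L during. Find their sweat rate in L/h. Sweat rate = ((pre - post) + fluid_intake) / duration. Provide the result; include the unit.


Body mass change = 0.78 kg
Total sweat loss = 0.78 + 0.59 = 1.37 L
Rate = 1.37 / 0.96 = 1.427 L/h

1.427 L/h


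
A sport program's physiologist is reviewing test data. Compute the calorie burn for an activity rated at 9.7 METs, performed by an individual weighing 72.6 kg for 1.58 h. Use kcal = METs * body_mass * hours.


Product of METs and mass = 9.7 * 72.6 = 704.22
Total kcal = 704.22 * 1.58 = 1112.67 kcal

1112.67 kcal


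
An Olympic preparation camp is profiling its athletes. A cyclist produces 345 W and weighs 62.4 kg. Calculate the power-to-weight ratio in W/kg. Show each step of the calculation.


P/W = power / mass
= 345 / 62.4
= 5.529 W/kg

5.529 W/kg


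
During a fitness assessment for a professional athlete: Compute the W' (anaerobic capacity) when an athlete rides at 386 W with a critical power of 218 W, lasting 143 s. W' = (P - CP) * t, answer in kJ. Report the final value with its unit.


Above-CP power = 168 W
Duration = 143 s
W' = 168 * 143 = 24024 J
Convert: 24024 / 1000 = 24.024 kJ

24.024 kJ


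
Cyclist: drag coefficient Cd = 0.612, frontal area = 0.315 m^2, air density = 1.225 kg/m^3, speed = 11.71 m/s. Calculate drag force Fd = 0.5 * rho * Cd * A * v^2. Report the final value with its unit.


v^2 = 11.71^2 = 137.1241
Fd = 0.5 * 1.225 * 0.612 * 0.315 * 137.1241
= 16.191 N

16.191 N


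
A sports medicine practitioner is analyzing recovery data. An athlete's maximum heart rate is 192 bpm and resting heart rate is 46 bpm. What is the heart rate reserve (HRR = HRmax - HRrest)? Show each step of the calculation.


HRR = HRmax - HRrest
= 192 - 46
= 146 bpm

146 bpm


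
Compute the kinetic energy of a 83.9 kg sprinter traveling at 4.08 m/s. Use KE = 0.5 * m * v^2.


Velocity squared = 16.6464
KE = 0.5 * 83.9 * 16.6464 = 698.32 J

698.32 J


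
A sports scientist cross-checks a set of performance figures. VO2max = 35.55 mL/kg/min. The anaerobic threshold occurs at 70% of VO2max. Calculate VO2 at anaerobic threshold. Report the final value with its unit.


AT fraction = 70 / 100 = 0.7
AT VO2 = 35.55 * 0.7
= 24.89 mL/kg/min

24.89 mL/kg/min


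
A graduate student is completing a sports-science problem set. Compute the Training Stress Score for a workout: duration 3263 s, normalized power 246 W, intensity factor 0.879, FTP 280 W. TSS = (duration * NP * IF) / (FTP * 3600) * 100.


Product = 3263 * 246 * 0.879 = 705571.542
Base = 280 * 3600 = 1008000
TSS = 705571.542 / 1008000 * 100 = 70.0

70.0 TSS


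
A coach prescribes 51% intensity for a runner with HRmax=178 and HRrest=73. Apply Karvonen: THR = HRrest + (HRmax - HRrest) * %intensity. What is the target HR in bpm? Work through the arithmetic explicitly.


Heart rate reserve = 178 - 73 = 105
Intensity fraction = 51 / 100 = 0.51
THR = 73 + 105 * 0.51 = 126.55 bpm

126.55 bpm


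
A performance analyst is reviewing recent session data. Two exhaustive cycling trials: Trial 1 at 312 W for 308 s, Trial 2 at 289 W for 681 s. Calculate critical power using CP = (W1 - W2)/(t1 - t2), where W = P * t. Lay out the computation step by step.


W1 = 312 * 308 = 96096 J
W2 = 289 * 681 = 196809 J
CP = (96096 - 196809) / (308 - 681)
= -100713 / -373
= 270.01 W

270.01 W


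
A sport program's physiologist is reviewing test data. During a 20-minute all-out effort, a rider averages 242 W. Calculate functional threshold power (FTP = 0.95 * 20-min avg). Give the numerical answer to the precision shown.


FTP = 0.95 * 242
= 229.9 W

229.9 W


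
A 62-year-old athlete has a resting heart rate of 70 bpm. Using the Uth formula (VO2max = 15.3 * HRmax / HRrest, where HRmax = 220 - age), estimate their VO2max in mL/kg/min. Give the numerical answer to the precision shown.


HRmax = 220 - 62 = 158 bpm
Ratio = HRmax / HRrest = 158 / 70 = 2.2571
VO2max = 15.3 * 2.2571 = 34.53 mL/kg/min

34.53 mL/kg/min


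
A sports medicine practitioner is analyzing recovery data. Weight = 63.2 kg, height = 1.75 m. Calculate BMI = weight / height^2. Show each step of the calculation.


height^2 = 1.75^2 = 3.0625
BMI = 63.2 / 3.0625 = 20.64 kg/m^2

20.64 kg/m^2


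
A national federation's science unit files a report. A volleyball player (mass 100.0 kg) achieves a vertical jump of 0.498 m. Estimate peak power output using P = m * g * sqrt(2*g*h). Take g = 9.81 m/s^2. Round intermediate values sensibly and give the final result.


2 * g * h = 2 * 9.81 * 0.498 = 9.77076
sqrt(9.77076) = 3.125821 m/s
P = 100.0 * 9.81 * 3.125821 = 3066.43 W

3066.43 W


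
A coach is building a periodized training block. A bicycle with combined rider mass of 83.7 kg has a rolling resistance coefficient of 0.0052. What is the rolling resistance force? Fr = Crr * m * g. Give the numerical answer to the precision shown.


Fr = 0.0052 * 83.7 * 9.81
= 0.43524 * 9.81
= 4.27 N

4.27 N


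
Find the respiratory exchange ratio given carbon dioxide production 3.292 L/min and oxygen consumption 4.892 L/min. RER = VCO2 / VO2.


VCO2 = 3.292 L/min
VO2 = 4.892 L/min
RER = 3.292 / 4.892 = 0.6729

0.6729


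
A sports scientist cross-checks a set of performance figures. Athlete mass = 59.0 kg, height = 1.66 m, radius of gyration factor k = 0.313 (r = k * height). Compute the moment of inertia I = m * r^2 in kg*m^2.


r = k * height = 0.313 * 1.66 = 0.51958 m
r^2 = 0.51958^2 = 0.269963
I = 59.0 * 0.269963 = 15.928 kg*m^2

15.928 kg*m^2


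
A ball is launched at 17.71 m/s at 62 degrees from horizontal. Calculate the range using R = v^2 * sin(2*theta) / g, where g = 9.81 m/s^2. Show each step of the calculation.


sin(2 * 62) = sin(124) = 0.829038
v^2 = 17.71^2 = 313.6441
R = 313.6441 * 0.829038 / 9.81
= 26.506 m

26.506 m


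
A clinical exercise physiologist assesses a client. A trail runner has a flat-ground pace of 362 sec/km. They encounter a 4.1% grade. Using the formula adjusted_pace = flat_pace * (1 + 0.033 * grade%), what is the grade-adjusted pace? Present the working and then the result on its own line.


Grade factor = 1 + 0.033 * 4.1 = 1.1353
Adjusted = 362 * 1.1353 = 410.98 sec/km

410.98 s/km


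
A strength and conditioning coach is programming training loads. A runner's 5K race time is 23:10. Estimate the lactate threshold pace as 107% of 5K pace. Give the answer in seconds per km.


Total race time = 23*60 + 10 = 1390 seconds
5K pace = 1390 / 5 = 278.0 sec/km
LT pace = 278.0 * 1.07 = 297.46 sec/km

297.46 s/km


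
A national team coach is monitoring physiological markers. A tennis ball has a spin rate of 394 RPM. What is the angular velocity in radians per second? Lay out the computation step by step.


Convert RPM to rad/s: multiply by 2*pi and divide by 60
omega = 394 * 2 * pi / 60
= 41.26 rad/s

41.26 rad/s


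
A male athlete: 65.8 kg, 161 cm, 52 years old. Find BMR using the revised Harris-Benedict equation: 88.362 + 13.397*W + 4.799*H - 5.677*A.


Intercept = 88.362
Weight contribution = 13.397 * 65.8 = 881.5226
Height contribution = 4.799 * 161 = 772.639
Age contribution = 5.677 * 52 = 295.204
BMR = 88.362 + 881.5226 + 772.639 - 295.204
= 1447.32 kcal/day

1447.32 kcal/day


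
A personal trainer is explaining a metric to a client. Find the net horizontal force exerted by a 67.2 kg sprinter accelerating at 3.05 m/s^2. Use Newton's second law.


Newton's second law: F = m * a
F = 67.2 * 3.05 = 204.96 N

204.96 N


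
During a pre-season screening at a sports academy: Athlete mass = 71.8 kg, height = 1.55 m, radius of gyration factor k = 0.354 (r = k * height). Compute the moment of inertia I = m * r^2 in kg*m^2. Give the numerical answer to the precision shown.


r = k * height = 0.354 * 1.55 = 0.5487 m
r^2 = 0.5487^2 = 0.301072
I = 71.8 * 0.301072 = 21.617 kg*m^2

21.617 kg*m^2


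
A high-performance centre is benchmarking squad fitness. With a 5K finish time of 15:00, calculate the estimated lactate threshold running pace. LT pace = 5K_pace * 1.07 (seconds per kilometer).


Race duration = 900 s for 5 km
Average pace = 900 / 5 = 180.0 s/km
LT pace = 180.0 * 1.07
= 192.6 s/km

192.6 s/km


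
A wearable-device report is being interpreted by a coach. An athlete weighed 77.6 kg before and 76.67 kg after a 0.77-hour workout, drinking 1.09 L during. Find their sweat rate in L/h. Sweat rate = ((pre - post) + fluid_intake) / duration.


Body mass change = 0.93 kg
Total sweat loss = 0.93 + 1.09 = 2.02 L
Rate = 2.02 / 0.77 = 2.623 L/h

2.623 L/h


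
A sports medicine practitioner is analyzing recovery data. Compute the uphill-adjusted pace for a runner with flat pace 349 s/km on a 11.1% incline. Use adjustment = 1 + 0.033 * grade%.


Adjustment factor = 1 + 0.033 * 11.1 = 1.3663
Grade-adjusted pace = 349 * 1.3663 = 476.84 s/km

476.84 s/km


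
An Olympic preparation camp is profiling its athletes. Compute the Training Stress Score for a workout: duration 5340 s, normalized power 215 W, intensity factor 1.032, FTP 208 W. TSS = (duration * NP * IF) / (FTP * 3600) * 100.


Product = 5340 * 215 * 1.032 = 1184839.2
Base = 208 * 3600 = 748800
TSS = 1184839.2 / 748800 * 100 = 158.23

158.23 TSS


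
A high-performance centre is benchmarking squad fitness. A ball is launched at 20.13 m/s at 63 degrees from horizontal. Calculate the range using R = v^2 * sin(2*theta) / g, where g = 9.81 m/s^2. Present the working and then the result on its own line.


sin(2 * 63) = sin(126) = 0.809017
v^2 = 20.13^2 = 405.2169
R = 405.2169 * 0.809017 / 9.81
= 33.418 m

33.418 m


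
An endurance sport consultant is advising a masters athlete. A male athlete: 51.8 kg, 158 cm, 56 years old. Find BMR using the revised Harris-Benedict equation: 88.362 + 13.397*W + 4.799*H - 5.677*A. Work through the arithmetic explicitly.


Intercept = 88.362
Weight contribution = 13.397 * 51.8 = 693.9646
Height contribution = 4.799 * 158 = 758.242
Age contribution = 5.677 * 56 = 317.912
BMR = 88.362 + 693.9646 + 758.242 - 317.912
= 1222.66 kcal/day

1222.66 kcal/day


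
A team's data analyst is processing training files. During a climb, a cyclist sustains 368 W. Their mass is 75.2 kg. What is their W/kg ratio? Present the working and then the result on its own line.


Power-to-weight = 368 W / 75.2 kg
= 4.894 W/kg

4.894 W/kg


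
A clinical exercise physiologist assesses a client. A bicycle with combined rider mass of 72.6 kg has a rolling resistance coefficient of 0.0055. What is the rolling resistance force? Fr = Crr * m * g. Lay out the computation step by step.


Fr = 0.0055 * 72.6 * 9.81
= 0.3993 * 9.81
= 3.917 N

3.917 N


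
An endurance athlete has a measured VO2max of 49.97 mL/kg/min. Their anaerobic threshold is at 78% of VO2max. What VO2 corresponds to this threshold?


Anaerobic threshold VO2 = VO2max * 78%
= 49.97 * 0.78
= 38.98 mL/kg/min

38.98 mL/kg/min


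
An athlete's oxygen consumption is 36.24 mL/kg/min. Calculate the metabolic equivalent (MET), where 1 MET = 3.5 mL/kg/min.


MET = VO2 / 3.5
= 36.24 / 3.5
= 10.35 METs

10.35 METs


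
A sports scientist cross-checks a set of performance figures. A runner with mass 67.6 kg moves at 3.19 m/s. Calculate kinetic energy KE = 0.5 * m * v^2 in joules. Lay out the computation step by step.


v^2 = 3.19^2 = 10.1761
KE = 0.5 * 67.6 * 10.1761
= 343.95 J

343.95 J


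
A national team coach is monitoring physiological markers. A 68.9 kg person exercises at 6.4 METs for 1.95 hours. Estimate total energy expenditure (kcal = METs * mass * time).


Energy = METs * mass(kg) * time(h)
= 6.4 * 68.9 * 1.95
= 859.87 kcal

859.87 kcal


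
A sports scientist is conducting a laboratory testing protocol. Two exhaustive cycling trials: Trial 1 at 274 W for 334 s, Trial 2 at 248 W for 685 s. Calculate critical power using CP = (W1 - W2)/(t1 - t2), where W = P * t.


W1 = 274 * 334 = 91516 J
W2 = 248 * 685 = 169880 J
CP = (91516 - 169880) / (334 - 685)
= -78364 / -351
= 223.26 W

223.26 W


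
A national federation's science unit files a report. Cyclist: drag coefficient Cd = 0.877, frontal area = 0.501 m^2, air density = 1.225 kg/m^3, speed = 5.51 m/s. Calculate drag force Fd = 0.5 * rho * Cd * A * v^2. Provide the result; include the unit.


v^2 = 5.51^2 = 30.3601
Fd = 0.5 * 1.225 * 0.877 * 0.501 * 30.3601
= 8.17 N

8.17 N


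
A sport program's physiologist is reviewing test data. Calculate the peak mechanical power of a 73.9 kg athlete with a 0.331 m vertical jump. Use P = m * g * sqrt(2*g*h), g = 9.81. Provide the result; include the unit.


First, sqrt(2gh) = sqrt(2 * 9.81 * 0.331)
= sqrt(6.49422) = 2.548376 m/s
Power = 73.9 * 9.81 * 2.548376 = 1847.47 W

1847.47 W


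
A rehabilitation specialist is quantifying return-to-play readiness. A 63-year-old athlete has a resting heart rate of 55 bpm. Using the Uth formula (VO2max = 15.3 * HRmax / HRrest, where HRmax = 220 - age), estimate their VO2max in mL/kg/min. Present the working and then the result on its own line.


HRmax = 220 - 63 = 157 bpm
Ratio = HRmax / HRrest = 157 / 55 = 2.8545
VO2max = 15.3 * 2.8545 = 43.67 mL/kg/min

43.67 mL/kg/min


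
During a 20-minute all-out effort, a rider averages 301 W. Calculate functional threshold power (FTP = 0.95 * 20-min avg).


FTP = 0.95 * 301
= 285.95 W

285.95 W


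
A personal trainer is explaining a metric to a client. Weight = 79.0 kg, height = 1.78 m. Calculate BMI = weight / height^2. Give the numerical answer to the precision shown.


height^2 = 1.78^2 = 3.1684
BMI = 79.0 / 3.1684 = 24.93 kg/m^2

24.93 kg/m^2


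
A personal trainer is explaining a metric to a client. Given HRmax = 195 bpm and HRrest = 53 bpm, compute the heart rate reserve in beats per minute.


Heart rate reserve = maximum HR minus resting HR
HRR = 195 - 53 = 142 bpm

142 bpm


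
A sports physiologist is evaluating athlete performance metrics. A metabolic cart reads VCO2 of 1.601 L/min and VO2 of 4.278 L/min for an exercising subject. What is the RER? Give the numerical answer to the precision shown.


RER = VCO2 / VO2 = 1.601 / 4.278 = 0.3742

0.3742


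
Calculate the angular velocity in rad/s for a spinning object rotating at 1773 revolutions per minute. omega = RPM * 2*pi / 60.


omega = RPM * 2*pi / 60
= 1773 * 6.28318531 / 60
= 185.668 rad/s

185.668 rad/s


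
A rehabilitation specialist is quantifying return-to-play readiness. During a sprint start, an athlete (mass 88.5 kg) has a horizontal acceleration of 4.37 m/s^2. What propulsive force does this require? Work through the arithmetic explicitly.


Propulsive force = mass * acceleration
= 88.5 kg * 4.37 m/s^2
= 386.75 N

386.75 N


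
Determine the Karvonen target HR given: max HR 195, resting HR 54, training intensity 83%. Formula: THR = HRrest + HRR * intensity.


HRR = HRmax - HRrest = 195 - 54 = 141
THR = 54 + 141 * 0.83
= 171.03 bpm

171.03 bpm


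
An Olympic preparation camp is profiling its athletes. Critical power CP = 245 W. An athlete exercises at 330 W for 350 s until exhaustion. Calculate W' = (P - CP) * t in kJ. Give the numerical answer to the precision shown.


P - CP = 330 - 245 = 85 W
W' = 85 * 350 = 29750 J
= 29750 / 1000 = 29.75 kJ

29.75 kJ


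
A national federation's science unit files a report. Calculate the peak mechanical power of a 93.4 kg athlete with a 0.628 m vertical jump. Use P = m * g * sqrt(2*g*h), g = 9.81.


First, sqrt(2gh) = sqrt(2 * 9.81 * 0.628)
= sqrt(12.32136) = 3.510179 m/s
Power = 93.4 * 9.81 * 3.510179 = 3216.22 W

3216.22 W


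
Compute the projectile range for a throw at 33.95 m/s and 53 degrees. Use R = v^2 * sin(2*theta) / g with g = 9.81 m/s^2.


Two times the angle = 106 degrees
sin(106) = 0.961262
R = 1152.6025 * 0.961262 / 9.81 = 112.941 m

112.941 m


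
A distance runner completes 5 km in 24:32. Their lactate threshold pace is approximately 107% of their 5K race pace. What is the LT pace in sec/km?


Convert to seconds: 24 min 32 s = 1472 s
Pace per km = 1472 / 5 = 294.4 s/km
LT pace = 294.4 * 1.07 = 315.01 s/km

315.01 s/km


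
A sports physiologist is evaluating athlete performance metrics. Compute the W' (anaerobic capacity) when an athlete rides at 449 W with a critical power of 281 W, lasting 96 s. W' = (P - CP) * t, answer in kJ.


Above-CP power = 168 W
Duration = 96 s
W' = 168 * 96 = 16128 J
Convert: 16128 / 1000 = 16.128 kJ

16.128 kJ


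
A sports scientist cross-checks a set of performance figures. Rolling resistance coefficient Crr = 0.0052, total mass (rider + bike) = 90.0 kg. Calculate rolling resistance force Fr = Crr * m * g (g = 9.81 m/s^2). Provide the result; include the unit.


Fr = Crr * m * g
= 0.0052 * 90.0 * 9.81
= 4.591 N

4.591 N


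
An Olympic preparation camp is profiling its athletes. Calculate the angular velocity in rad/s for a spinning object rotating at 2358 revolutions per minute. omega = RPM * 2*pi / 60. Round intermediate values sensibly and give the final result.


omega = RPM * 2*pi / 60
= 2358 * 6.28318531 / 60
= 246.929 rad/s

246.929 rad/s


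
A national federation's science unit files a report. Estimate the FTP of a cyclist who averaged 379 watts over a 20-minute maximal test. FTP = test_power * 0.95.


FTP = 379 * 0.95 = 360.05 W

360.05 W


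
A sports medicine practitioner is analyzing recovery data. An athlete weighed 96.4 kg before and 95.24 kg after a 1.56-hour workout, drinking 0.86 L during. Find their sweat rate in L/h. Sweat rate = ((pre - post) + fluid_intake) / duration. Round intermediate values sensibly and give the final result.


Body mass change = 1.16 kg
Total sweat loss = 1.16 + 0.86 = 2.02 L
Rate = 2.02 / 1.56 = 1.295 L/h

1.295 L/h


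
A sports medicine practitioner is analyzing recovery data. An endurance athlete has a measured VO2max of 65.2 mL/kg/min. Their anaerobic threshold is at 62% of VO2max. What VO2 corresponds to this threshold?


Anaerobic threshold VO2 = VO2max * 62%
= 65.2 * 0.62
= 40.42 mL/kg/min

40.42 mL/kg/min


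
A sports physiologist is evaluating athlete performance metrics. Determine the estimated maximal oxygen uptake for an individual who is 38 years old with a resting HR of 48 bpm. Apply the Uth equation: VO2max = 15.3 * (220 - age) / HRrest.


HRmax = 220 - 38 = 182
VO2max = 15.3 * (182 / 48)
= 15.3 * 3.7917
= 58.01 mL/kg/min

58.01 mL/kg/min


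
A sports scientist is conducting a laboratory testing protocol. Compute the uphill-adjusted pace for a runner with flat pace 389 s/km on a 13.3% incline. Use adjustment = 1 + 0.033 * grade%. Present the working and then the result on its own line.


Adjustment factor = 1 + 0.033 * 13.3 = 1.4389
Grade-adjusted pace = 389 * 1.4389 = 559.73 s/km

559.73 s/km


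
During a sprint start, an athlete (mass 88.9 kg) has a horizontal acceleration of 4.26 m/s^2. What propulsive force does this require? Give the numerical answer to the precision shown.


Propulsive force = mass * acceleration
= 88.9 kg * 4.26 m/s^2
= 378.71 N

378.71 N


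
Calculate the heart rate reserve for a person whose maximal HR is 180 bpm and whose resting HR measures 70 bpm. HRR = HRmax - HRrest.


HRmax = 180 bpm
HRrest = 70 bpm
HRR = 180 - 70 = 110 bpm

110 bpm


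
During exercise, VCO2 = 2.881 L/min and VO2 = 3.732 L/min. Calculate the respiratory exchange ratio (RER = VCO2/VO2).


RER = VCO2 / VO2
= 2.881 / 3.732
= 0.772

0.772


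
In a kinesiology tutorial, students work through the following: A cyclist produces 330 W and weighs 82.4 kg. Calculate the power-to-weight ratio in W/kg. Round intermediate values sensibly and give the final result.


P/W = power / mass
= 330 / 82.4
= 4.005 W/kg

4.005 W/kg


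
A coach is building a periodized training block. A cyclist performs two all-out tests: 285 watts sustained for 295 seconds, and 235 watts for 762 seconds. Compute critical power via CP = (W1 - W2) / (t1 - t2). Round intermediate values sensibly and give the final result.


W1 = P1 * t1 = 285 * 295 = 84075 J
W2 = P2 * t2 = 235 * 762 = 179070 J
CP = (84075 - 179070) / (295 - 762)
= 203.42 W

203.42 W


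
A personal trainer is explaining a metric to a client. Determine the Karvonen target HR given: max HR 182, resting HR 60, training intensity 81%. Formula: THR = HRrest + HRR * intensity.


HRR = HRmax - HRrest = 182 - 60 = 122
THR = 60 + 122 * 0.81
= 158.82 bpm

158.82 bpm
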